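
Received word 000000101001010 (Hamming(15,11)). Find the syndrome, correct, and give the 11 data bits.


Syndrome = 12: error at position 12

Data: 00011000010 (corrected bit 12)


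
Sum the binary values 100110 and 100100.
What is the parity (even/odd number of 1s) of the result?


100110 = 38
100100 = 36
Sum = 74 = 1001010
1s count = 3

odd parity (3 ones in 1001010)


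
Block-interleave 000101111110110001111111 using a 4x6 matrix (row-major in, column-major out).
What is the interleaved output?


Matrix:
  000101
  111110
  110001
  111111
Read columns: 011101110101110101011011

011101110101110101011011


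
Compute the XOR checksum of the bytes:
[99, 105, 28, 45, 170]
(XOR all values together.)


XOR chain: 99 ^ 105 ^ 28 ^ 45 ^ 170 = 145

145


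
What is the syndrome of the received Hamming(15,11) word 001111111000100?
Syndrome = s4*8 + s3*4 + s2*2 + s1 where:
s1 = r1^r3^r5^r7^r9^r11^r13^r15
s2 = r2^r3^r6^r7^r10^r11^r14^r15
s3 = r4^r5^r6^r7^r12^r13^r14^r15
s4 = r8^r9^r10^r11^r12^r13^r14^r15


s1=1, s2=1, s3=1, s4=1

Syndrome = 15 (error at position 15)


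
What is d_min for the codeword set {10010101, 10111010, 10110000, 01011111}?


Comparing all pairs, minimum distance: 2
Can detect 1 errors, correct 0 errors

2


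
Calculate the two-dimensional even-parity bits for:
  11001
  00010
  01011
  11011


Row parities: 1110
Column parities: 01011

Row P: 1110, Col P: 01011, Corner: 1


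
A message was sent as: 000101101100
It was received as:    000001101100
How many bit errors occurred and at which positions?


XOR: 000100000000

1 error(s) at position(s): 3


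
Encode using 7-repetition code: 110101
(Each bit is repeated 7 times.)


Each bit -> 7 copies

111111111111110000000111111100000001111111


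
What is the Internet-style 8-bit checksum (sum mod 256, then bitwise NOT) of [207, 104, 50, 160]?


Sum = 521 mod 256 = 9
Complement = 246

246


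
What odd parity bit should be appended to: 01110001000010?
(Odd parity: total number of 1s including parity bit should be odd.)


Number of 1s in data: 5
Parity bit: 0

0


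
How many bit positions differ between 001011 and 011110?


XOR: 010101
Count of 1s: 3

3


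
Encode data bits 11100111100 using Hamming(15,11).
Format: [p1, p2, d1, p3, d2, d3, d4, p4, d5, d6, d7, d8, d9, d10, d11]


Parity bits: p1=0, p2=0, p3=0, p4=0

001011000111100


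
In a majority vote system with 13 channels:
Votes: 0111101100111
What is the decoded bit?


Ones: 9 out of 13
Threshold: 7

1 (9/13 voted 1)


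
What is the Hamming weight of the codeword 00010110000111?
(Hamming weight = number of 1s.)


Counting 1s in 00010110000111

6


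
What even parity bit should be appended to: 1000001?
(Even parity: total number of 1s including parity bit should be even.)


Number of 1s in data: 2
Parity bit: 0

0


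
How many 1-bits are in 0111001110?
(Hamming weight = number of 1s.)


Counting 1s in 0111001110

6


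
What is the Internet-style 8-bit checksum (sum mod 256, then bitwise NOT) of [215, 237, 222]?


Sum = 674 mod 256 = 162
Complement = 93

93


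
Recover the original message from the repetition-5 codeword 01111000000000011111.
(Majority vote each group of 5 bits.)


Groups: 01111, 00000, 00000, 11111
Majority votes: 1001

1001


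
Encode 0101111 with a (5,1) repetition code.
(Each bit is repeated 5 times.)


Each bit -> 5 copies

00000111110000011111111111111111111


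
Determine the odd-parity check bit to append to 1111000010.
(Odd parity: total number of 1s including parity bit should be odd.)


Number of 1s in data: 5
Parity bit: 0

0


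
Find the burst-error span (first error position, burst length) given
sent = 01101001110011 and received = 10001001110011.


XOR: 11100000000000

Burst at position 0, length 3


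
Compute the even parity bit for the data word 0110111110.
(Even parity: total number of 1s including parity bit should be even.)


Number of 1s in data: 7
Parity bit: 1

1


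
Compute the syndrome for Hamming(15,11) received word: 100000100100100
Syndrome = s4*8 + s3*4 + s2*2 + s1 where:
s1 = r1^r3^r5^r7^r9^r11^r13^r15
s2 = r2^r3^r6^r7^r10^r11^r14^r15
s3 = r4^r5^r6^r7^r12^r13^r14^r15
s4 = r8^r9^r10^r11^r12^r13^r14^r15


s1=1, s2=0, s3=0, s4=0

Syndrome = 1 (error at position 1)


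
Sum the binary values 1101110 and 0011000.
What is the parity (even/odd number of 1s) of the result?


1101110 = 110
0011000 = 24
Sum = 134 = 10000110
1s count = 3

odd parity (3 ones in 10000110)


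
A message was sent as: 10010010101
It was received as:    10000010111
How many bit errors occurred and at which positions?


XOR: 00010000010

2 error(s) at position(s): 3, 9


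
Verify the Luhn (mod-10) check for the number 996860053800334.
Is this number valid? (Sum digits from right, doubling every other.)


Luhn sum = 61
61 mod 10 = 1

Invalid (Luhn sum mod 10 = 1)


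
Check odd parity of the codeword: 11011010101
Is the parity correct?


Number of 1s: 7

Yes, parity is correct (7 ones)


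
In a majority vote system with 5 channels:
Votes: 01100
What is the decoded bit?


Ones: 2 out of 5
Threshold: 3

0 (2/5 voted 1)


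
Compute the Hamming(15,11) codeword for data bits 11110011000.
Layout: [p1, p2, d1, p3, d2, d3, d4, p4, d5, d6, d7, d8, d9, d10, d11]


Parity bits: p1=0, p2=0, p3=0, p4=0

001011100011000


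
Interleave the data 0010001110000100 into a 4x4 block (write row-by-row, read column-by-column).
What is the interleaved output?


Matrix:
  0010
  0011
  1000
  0100
Read columns: 0010000111000100

0010000111000100


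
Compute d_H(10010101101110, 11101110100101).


XOR: 01111011001011
Count of 1s: 9

9


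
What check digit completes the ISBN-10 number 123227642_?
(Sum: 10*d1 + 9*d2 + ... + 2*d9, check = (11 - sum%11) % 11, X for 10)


Weighted sum: 153
153 mod 11 = 10

Check digit: 1


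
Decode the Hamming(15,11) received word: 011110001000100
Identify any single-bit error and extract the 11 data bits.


Syndrome = 4: error at position 4

Data: 11001000100 (corrected bit 4)


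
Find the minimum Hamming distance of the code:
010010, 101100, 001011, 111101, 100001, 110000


Comparing all pairs, minimum distance: 2
Can detect 1 errors, correct 0 errors

2


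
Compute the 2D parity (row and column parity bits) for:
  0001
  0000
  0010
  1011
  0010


Row parities: 10111
Column parities: 1010

Row P: 10111, Col P: 1010, Corner: 0


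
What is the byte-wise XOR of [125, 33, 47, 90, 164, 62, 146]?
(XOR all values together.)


XOR chain: 125 ^ 33 ^ 47 ^ 90 ^ 164 ^ 62 ^ 146 = 33

33


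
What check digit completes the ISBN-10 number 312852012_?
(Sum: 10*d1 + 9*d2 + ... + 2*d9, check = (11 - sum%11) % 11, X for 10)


Weighted sum: 158
158 mod 11 = 4

Check digit: 7


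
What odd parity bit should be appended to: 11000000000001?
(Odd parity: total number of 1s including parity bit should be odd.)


Number of 1s in data: 3
Parity bit: 0

0


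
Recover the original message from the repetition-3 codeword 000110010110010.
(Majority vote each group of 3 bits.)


Groups: 000, 110, 010, 110, 010
Majority votes: 01010

01010


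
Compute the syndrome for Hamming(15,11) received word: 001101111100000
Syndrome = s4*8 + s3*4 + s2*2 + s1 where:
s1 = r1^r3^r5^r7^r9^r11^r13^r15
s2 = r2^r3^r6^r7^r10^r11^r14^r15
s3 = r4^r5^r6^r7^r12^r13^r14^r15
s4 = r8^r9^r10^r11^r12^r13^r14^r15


s1=1, s2=0, s3=1, s4=1

Syndrome = 13 (error at position 13)


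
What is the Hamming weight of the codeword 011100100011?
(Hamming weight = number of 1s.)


Counting 1s in 011100100011

6


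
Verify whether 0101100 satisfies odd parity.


Number of 1s: 3

Yes, parity is correct (3 ones)


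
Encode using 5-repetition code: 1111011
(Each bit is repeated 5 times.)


Each bit -> 5 copies

11111111111111111111000001111111111


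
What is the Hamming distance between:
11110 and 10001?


XOR: 01111
Count of 1s: 4

4


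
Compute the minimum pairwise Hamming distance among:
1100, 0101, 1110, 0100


Comparing all pairs, minimum distance: 1
Can detect 0 errors, correct 0 errors

1


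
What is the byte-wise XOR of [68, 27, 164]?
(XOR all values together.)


XOR chain: 68 ^ 27 ^ 164 = 251

251


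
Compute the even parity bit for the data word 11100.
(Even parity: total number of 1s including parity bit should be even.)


Number of 1s in data: 3
Parity bit: 1

1


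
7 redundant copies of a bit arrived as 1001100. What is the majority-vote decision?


Ones: 3 out of 7
Threshold: 4

0 (3/7 voted 1)


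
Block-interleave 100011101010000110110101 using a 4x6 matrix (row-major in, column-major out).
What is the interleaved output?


Matrix:
  100011
  101010
  000110
  110101
Read columns: 110100010100001111101001

110100010100001111101001


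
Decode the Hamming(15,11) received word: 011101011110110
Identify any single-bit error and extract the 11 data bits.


Syndrome = 0: no error detected

Data: 10101110110 (no errors)


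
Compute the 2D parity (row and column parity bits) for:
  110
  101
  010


Row parities: 001
Column parities: 001

Row P: 001, Col P: 001, Corner: 1


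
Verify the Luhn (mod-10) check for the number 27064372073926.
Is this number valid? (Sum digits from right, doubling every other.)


Luhn sum = 67
67 mod 10 = 7

Invalid (Luhn sum mod 10 = 7)


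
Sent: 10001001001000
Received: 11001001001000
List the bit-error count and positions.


XOR: 01000000000000

1 error(s) at position(s): 1


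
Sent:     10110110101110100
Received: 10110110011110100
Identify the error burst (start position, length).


XOR: 00000000110000000

Burst at position 8, length 2


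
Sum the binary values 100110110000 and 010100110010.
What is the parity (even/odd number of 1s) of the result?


100110110000 = 2480
010100110010 = 1330
Sum = 3810 = 111011100010
1s count = 7

odd parity (7 ones in 111011100010)


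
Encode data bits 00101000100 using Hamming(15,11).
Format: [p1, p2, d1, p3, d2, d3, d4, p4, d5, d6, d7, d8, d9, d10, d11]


Parity bits: p1=0, p2=1, p3=0, p4=0

010001001000100


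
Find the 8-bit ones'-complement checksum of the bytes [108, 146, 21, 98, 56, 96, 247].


Sum = 772 mod 256 = 4
Complement = 251

251


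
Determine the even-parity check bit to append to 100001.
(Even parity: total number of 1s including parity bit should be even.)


Number of 1s in data: 2
Parity bit: 0

0


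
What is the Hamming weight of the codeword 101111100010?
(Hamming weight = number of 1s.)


Counting 1s in 101111100010

7


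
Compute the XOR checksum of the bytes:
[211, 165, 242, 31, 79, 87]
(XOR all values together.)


XOR chain: 211 ^ 165 ^ 242 ^ 31 ^ 79 ^ 87 = 131

131


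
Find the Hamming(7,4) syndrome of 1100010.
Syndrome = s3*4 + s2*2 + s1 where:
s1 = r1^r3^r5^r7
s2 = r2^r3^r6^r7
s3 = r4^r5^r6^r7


s1=1, s2=0, s3=1

Syndrome = 5 (error at position 5)


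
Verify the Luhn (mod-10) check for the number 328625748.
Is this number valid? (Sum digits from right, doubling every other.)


Luhn sum = 44
44 mod 10 = 4

Invalid (Luhn sum mod 10 = 4)


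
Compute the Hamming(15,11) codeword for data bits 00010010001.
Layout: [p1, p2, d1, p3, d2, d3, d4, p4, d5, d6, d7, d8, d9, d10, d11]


Parity bits: p1=1, p2=1, p3=0, p4=0

110000100010001


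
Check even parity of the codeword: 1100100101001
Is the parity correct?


Number of 1s: 6

Yes, parity is correct (6 ones)


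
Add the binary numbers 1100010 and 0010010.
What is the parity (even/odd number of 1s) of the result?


1100010 = 98
0010010 = 18
Sum = 116 = 1110100
1s count = 4

even parity (4 ones in 1110100)


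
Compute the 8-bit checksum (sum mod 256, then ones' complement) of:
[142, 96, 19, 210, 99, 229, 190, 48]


Sum = 1033 mod 256 = 9
Complement = 246

246


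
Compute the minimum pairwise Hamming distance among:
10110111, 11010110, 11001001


Comparing all pairs, minimum distance: 3
Can detect 2 errors, correct 1 errors

3


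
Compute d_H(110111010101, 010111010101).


XOR: 100000000000
Count of 1s: 1

1


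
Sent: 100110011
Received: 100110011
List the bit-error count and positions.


XOR: 000000000

0 errors (received matches sent)


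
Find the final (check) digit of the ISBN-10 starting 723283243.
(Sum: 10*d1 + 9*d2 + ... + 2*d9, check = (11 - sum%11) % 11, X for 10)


Weighted sum: 215
215 mod 11 = 6

Check digit: 5


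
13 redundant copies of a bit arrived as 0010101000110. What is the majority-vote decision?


Ones: 5 out of 13
Threshold: 7

0 (5/13 voted 1)


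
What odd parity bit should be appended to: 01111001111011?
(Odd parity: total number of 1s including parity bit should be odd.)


Number of 1s in data: 10
Parity bit: 1

1


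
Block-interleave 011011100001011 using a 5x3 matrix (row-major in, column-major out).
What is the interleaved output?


Matrix:
  011
  011
  100
  001
  011
Read columns: 001001100111011

001001100111011


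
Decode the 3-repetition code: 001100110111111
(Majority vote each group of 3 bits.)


Groups: 001, 100, 110, 111, 111
Majority votes: 00111

00111


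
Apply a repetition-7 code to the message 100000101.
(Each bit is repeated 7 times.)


Each bit -> 7 copies

111111100000000000000000000000000000000000111111100000001111111


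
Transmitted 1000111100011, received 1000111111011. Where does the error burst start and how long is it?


XOR: 0000000011000

Burst at position 8, length 2


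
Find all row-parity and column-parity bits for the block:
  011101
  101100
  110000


Row parities: 010
Column parities: 000001

Row P: 010, Col P: 000001, Corner: 1


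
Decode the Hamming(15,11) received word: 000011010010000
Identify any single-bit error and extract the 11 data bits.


Syndrome = 0: no error detected

Data: 01100010000 (no errors)


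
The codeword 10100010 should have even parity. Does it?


Number of 1s: 3

No, parity error (3 ones)


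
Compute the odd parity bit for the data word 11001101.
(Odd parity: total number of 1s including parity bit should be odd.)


Number of 1s in data: 5
Parity bit: 0

0


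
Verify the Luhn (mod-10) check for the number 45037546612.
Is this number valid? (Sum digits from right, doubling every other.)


Luhn sum = 36
36 mod 10 = 6

Invalid (Luhn sum mod 10 = 6)


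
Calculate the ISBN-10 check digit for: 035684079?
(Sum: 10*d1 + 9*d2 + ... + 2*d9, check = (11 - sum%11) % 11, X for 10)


Weighted sum: 216
216 mod 11 = 7

Check digit: 4


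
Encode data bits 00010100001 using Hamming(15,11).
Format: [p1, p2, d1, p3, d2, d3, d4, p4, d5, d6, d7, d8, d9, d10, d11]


Parity bits: p1=0, p2=1, p3=0, p4=0

010000100100001


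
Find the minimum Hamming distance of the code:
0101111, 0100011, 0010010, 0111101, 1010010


Comparing all pairs, minimum distance: 1
Can detect 0 errors, correct 0 errors

1


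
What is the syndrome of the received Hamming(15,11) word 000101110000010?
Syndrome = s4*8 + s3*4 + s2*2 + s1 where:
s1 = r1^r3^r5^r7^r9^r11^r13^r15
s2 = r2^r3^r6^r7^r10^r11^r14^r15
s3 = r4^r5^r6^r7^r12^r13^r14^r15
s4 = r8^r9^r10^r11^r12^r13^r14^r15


s1=1, s2=1, s3=0, s4=0

Syndrome = 3 (error at position 3)


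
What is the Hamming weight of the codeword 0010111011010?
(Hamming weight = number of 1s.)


Counting 1s in 0010111011010

7


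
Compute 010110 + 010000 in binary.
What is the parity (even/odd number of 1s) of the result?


010110 = 22
010000 = 16
Sum = 38 = 100110
1s count = 3

odd parity (3 ones in 100110)


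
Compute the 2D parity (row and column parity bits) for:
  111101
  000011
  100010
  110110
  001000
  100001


Row parities: 100010
Column parities: 000011

Row P: 100010, Col P: 000011, Corner: 0


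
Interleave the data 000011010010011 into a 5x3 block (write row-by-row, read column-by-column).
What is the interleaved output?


Matrix:
  000
  011
  010
  010
  011
Read columns: 000000111101001

000000111101001


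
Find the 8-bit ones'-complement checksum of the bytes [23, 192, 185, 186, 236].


Sum = 822 mod 256 = 54
Complement = 201

201


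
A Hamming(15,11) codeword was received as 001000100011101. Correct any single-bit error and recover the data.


Syndrome = 1: error at position 1

Data: 10010011101 (corrected bit 1)


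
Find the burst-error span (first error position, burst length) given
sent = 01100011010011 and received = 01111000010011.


XOR: 00011011000000

Burst at position 3, length 5


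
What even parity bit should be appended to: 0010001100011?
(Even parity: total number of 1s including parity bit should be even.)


Number of 1s in data: 5
Parity bit: 1

1


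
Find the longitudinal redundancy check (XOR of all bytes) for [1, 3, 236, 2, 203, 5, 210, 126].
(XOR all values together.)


XOR chain: 1 ^ 3 ^ 236 ^ 2 ^ 203 ^ 5 ^ 210 ^ 126 = 142

142


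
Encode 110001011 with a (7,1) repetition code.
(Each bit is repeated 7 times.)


Each bit -> 7 copies

111111111111110000000000000000000001111111000000011111111111111


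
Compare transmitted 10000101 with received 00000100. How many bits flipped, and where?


XOR: 10000001

2 error(s) at position(s): 0, 7


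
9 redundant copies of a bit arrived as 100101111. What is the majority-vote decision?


Ones: 6 out of 9
Threshold: 5

1 (6/9 voted 1)


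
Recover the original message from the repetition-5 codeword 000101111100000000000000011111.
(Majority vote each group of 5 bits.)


Groups: 00010, 11111, 00000, 00000, 00000, 11111
Majority votes: 010001

010001


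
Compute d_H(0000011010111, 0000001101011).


XOR: 0000010111100
Count of 1s: 5

5


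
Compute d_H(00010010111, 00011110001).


XOR: 00001100110
Count of 1s: 4

4


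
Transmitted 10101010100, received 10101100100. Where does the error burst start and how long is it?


XOR: 00000110000

Burst at position 5, length 2


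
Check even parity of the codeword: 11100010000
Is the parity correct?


Number of 1s: 4

Yes, parity is correct (4 ones)


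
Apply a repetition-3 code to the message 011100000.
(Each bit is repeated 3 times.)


Each bit -> 3 copies

000111111111000000000000000


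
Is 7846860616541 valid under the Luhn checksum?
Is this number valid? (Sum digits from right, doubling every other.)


Luhn sum = 53
53 mod 10 = 3

Invalid (Luhn sum mod 10 = 3)


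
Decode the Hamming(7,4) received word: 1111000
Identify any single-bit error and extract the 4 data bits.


Syndrome = 4: error at position 4

Data: 1000 (corrected bit 4)


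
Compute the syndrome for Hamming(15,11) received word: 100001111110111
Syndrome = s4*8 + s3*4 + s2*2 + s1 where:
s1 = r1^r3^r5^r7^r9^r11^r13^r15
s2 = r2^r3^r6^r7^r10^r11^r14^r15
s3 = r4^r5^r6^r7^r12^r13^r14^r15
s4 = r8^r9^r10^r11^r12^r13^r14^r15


s1=0, s2=0, s3=1, s4=1

Syndrome = 12 (error at position 12)


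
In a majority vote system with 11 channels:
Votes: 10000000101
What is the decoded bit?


Ones: 3 out of 11
Threshold: 6

0 (3/11 voted 1)


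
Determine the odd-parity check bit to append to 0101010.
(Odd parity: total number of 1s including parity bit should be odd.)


Number of 1s in data: 3
Parity bit: 0

0


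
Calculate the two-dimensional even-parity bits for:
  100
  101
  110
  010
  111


Row parities: 10011
Column parities: 010

Row P: 10011, Col P: 010, Corner: 1


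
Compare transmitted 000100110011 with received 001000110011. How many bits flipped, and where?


XOR: 001100000000

2 error(s) at position(s): 2, 3


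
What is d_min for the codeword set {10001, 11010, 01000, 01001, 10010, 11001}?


Comparing all pairs, minimum distance: 1
Can detect 0 errors, correct 0 errors

1


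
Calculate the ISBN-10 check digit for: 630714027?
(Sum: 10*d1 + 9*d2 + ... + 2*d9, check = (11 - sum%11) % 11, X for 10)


Weighted sum: 182
182 mod 11 = 6

Check digit: 5


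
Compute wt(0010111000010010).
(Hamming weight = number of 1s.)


Counting 1s in 0010111000010010

6


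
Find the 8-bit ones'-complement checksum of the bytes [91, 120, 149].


Sum = 360 mod 256 = 104
Complement = 151

151


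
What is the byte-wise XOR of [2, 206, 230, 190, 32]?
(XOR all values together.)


XOR chain: 2 ^ 206 ^ 230 ^ 190 ^ 32 = 180

180


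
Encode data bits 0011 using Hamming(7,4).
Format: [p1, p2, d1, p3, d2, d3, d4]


Parity bits: p1=1, p2=0, p3=0

1000011


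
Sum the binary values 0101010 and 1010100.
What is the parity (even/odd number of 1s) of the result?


0101010 = 42
1010100 = 84
Sum = 126 = 1111110
1s count = 6

even parity (6 ones in 1111110)


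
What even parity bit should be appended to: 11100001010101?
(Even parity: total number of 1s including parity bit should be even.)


Number of 1s in data: 7
Parity bit: 1

1


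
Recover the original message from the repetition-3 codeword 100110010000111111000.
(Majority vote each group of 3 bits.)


Groups: 100, 110, 010, 000, 111, 111, 000
Majority votes: 0100110

0100110


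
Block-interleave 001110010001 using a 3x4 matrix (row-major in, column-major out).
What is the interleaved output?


Matrix:
  0011
  1001
  0001
Read columns: 010000100111

010000100111


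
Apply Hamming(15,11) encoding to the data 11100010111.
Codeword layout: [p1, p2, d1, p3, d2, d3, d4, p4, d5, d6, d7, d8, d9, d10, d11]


Parity bits: p1=1, p2=1, p3=1, p4=0

111111000010111


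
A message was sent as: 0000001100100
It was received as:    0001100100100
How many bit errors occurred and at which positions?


XOR: 0001101000000

3 error(s) at position(s): 3, 4, 6


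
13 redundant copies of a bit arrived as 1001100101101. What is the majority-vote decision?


Ones: 7 out of 13
Threshold: 7

1 (7/13 voted 1)


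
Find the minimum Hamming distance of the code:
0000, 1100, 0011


Comparing all pairs, minimum distance: 2
Can detect 1 errors, correct 0 errors

2


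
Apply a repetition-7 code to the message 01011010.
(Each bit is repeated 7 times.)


Each bit -> 7 copies

00000001111111000000011111111111111000000011111110000000


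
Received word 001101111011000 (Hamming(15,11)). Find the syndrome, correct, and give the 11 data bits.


Syndrome = 0: no error detected

Data: 10111011000 (no errors)


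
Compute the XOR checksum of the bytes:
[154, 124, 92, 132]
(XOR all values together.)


XOR chain: 154 ^ 124 ^ 92 ^ 132 = 62

62


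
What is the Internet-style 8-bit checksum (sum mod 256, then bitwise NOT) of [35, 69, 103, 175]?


Sum = 382 mod 256 = 126
Complement = 129

129


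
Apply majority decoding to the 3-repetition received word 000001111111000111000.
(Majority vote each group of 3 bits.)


Groups: 000, 001, 111, 111, 000, 111, 000
Majority votes: 0011010

0011010


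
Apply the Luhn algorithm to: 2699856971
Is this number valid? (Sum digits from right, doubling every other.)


Luhn sum = 58
58 mod 10 = 8

Invalid (Luhn sum mod 10 = 8)


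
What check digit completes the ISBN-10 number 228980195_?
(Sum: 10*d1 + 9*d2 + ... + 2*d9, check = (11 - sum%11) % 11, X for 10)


Weighted sum: 254
254 mod 11 = 1

Check digit: X


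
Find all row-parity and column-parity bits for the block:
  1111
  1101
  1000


Row parities: 011
Column parities: 1010

Row P: 011, Col P: 1010, Corner: 0


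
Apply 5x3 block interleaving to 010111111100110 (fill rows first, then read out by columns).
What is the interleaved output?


Matrix:
  010
  111
  111
  100
  110
Read columns: 011111110101100

011111110101100


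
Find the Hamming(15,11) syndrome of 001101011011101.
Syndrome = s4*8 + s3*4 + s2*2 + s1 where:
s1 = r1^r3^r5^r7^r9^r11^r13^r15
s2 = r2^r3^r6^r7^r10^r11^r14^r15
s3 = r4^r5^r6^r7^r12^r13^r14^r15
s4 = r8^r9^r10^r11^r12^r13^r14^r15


s1=1, s2=0, s3=1, s4=0

Syndrome = 5 (error at position 5)


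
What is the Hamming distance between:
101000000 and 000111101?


XOR: 101111101
Count of 1s: 7

7


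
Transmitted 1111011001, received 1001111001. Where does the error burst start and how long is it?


XOR: 0110100000

Burst at position 1, length 4


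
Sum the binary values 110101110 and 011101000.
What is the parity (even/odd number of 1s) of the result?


110101110 = 430
011101000 = 232
Sum = 662 = 1010010110
1s count = 5

odd parity (5 ones in 1010010110)


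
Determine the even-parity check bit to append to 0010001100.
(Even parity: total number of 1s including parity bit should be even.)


Number of 1s in data: 3
Parity bit: 1

1


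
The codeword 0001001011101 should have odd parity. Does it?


Number of 1s: 6

No, parity error (6 ones)


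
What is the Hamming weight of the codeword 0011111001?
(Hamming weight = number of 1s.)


Counting 1s in 0011111001

6


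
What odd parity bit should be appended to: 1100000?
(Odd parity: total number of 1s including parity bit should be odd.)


Number of 1s in data: 2
Parity bit: 1

1


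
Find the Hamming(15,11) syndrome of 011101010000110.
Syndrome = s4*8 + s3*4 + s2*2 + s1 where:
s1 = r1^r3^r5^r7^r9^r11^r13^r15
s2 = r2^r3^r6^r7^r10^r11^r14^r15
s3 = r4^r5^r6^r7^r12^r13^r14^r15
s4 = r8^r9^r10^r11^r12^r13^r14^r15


s1=0, s2=0, s3=0, s4=1

Syndrome = 8 (error at position 8)


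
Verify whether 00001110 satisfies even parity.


Number of 1s: 3

No, parity error (3 ones)


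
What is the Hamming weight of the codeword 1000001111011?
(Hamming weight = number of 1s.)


Counting 1s in 1000001111011

7


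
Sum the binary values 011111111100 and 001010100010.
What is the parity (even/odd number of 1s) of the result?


011111111100 = 2044
001010100010 = 674
Sum = 2718 = 101010011110
1s count = 7

odd parity (7 ones in 101010011110)


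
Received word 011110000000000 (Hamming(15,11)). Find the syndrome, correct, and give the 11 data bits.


Syndrome = 0: no error detected

Data: 11000000000 (no errors)


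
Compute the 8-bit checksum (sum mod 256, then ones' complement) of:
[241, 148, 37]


Sum = 426 mod 256 = 170
Complement = 85

85


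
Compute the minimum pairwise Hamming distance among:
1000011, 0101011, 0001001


Comparing all pairs, minimum distance: 2
Can detect 1 errors, correct 0 errors

2


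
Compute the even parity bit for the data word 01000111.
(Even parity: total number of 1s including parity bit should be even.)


Number of 1s in data: 4
Parity bit: 0

0


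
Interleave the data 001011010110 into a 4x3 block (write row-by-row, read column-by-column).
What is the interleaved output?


Matrix:
  001
  011
  010
  110
Read columns: 000101111100

000101111100


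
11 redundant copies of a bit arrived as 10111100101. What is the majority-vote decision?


Ones: 7 out of 11
Threshold: 6

1 (7/11 voted 1)


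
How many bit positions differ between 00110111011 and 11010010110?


XOR: 11100101101
Count of 1s: 7

7


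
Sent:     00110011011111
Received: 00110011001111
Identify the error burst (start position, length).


XOR: 00000000010000

Burst at position 9, length 1


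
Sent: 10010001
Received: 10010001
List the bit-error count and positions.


XOR: 00000000

0 errors (received matches sent)


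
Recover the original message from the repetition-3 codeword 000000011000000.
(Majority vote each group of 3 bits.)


Groups: 000, 000, 011, 000, 000
Majority votes: 00100

00100


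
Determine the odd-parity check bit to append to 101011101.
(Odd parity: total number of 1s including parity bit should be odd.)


Number of 1s in data: 6
Parity bit: 1

1


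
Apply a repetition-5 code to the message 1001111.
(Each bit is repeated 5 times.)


Each bit -> 5 copies

11111000000000011111111111111111111


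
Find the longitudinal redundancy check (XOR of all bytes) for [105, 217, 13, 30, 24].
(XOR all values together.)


XOR chain: 105 ^ 217 ^ 13 ^ 30 ^ 24 = 187

187


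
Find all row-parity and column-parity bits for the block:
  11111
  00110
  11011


Row parities: 100
Column parities: 00010

Row P: 100, Col P: 00010, Corner: 1


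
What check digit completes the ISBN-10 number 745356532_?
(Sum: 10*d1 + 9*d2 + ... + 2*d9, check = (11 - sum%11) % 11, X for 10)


Weighted sum: 260
260 mod 11 = 7

Check digit: 4


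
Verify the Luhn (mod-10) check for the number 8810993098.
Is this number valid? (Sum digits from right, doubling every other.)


Luhn sum = 58
58 mod 10 = 8

Invalid (Luhn sum mod 10 = 8)


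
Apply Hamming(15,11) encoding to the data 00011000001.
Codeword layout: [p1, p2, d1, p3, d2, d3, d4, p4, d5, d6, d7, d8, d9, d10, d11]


Parity bits: p1=1, p2=0, p3=0, p4=0

100000101000001


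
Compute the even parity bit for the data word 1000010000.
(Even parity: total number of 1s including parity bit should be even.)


Number of 1s in data: 2
Parity bit: 0

0


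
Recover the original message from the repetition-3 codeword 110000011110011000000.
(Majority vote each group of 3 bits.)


Groups: 110, 000, 011, 110, 011, 000, 000
Majority votes: 1011100

1011100


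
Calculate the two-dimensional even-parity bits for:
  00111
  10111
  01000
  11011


Row parities: 1010
Column parities: 00011

Row P: 1010, Col P: 00011, Corner: 0


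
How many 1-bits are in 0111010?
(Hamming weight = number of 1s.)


Counting 1s in 0111010

4


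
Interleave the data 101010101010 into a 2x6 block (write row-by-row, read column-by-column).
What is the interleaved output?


Matrix:
  101010
  101010
Read columns: 110011001100

110011001100


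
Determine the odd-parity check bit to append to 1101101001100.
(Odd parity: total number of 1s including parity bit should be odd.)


Number of 1s in data: 7
Parity bit: 0

0


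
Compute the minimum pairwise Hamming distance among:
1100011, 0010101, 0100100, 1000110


Comparing all pairs, minimum distance: 3
Can detect 2 errors, correct 1 errors

3


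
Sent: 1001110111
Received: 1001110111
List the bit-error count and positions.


XOR: 0000000000

0 errors (received matches sent)


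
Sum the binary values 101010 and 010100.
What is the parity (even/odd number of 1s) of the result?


101010 = 42
010100 = 20
Sum = 62 = 111110
1s count = 5

odd parity (5 ones in 111110)


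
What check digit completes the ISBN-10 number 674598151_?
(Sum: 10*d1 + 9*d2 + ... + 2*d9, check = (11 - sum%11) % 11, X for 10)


Weighted sum: 305
305 mod 11 = 8

Check digit: 3


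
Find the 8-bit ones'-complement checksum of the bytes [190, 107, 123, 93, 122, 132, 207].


Sum = 974 mod 256 = 206
Complement = 49

49


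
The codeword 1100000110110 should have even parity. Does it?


Number of 1s: 6

Yes, parity is correct (6 ones)


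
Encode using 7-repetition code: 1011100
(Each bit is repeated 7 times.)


Each bit -> 7 copies

1111111000000011111111111111111111100000000000000


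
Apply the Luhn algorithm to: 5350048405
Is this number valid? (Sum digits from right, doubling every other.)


Luhn sum = 25
25 mod 10 = 5

Invalid (Luhn sum mod 10 = 5)


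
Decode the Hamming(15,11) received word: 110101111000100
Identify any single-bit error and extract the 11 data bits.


Syndrome = 10: error at position 10

Data: 00111100100 (corrected bit 10)


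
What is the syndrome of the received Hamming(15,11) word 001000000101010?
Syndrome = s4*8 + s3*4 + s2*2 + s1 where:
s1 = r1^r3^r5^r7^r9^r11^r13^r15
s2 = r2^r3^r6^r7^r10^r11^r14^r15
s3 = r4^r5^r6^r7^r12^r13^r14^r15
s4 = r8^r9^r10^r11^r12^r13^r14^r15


s1=1, s2=1, s3=0, s4=1

Syndrome = 11 (error at position 11)


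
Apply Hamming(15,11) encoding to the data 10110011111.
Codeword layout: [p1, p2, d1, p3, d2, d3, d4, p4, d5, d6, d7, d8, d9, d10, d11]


Parity bits: p1=1, p2=0, p3=0, p4=1

101001110011111


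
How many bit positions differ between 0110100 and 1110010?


XOR: 1000110
Count of 1s: 3

3


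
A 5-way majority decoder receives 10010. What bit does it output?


Ones: 2 out of 5
Threshold: 3

0 (2/5 voted 1)


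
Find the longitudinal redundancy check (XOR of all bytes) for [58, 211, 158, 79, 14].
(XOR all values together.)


XOR chain: 58 ^ 211 ^ 158 ^ 79 ^ 14 = 54

54


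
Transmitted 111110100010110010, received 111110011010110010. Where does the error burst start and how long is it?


XOR: 000000111000000000

Burst at position 6, length 3


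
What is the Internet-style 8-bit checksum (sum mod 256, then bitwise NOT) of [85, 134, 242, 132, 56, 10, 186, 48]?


Sum = 893 mod 256 = 125
Complement = 130

130


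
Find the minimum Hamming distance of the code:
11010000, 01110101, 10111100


Comparing all pairs, minimum distance: 4
Can detect 3 errors, correct 1 errors

4


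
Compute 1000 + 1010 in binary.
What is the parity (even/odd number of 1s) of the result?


1000 = 8
1010 = 10
Sum = 18 = 10010
1s count = 2

even parity (2 ones in 10010)


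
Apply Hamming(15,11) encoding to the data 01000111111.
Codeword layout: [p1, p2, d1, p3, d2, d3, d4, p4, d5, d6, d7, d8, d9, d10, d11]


Parity bits: p1=0, p2=0, p3=1, p4=0

000110000111111


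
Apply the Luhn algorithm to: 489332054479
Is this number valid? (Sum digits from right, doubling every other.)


Luhn sum = 67
67 mod 10 = 7

Invalid (Luhn sum mod 10 = 7)


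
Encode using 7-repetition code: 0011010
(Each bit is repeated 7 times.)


Each bit -> 7 copies

0000000000000011111111111111000000011111110000000


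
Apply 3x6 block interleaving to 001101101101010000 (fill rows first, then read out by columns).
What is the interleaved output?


Matrix:
  001101
  101101
  010000
Read columns: 010001110110000110

010001110110000110


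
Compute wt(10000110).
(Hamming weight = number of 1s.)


Counting 1s in 10000110

3


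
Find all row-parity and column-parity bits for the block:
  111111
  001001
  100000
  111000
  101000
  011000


Row parities: 001100
Column parities: 011110

Row P: 001100, Col P: 011110, Corner: 0


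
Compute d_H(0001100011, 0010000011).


XOR: 0011100000
Count of 1s: 3

3


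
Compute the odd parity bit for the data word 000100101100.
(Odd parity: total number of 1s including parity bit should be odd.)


Number of 1s in data: 4
Parity bit: 1

1


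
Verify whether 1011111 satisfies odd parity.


Number of 1s: 6

No, parity error (6 ones)


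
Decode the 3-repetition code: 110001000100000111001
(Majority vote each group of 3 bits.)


Groups: 110, 001, 000, 100, 000, 111, 001
Majority votes: 1000010

1000010


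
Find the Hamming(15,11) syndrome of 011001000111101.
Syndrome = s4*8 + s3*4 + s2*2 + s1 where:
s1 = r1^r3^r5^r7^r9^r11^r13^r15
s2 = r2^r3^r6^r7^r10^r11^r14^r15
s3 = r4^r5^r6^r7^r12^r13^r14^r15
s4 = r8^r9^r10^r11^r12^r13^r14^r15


s1=0, s2=0, s3=0, s4=1

Syndrome = 8 (error at position 8)


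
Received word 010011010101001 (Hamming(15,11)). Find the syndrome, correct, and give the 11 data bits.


Syndrome = 0: no error detected

Data: 01100101001 (no errors)


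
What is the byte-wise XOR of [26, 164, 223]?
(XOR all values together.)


XOR chain: 26 ^ 164 ^ 223 = 97

97


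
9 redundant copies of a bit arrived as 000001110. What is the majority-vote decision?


Ones: 3 out of 9
Threshold: 5

0 (3/9 voted 1)


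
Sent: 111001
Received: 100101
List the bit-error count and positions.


XOR: 011100

3 error(s) at position(s): 1, 2, 3


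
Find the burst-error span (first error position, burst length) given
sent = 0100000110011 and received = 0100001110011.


XOR: 0000001000000

Burst at position 6, length 1


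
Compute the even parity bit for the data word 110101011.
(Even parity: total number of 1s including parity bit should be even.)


Number of 1s in data: 6
Parity bit: 0

0


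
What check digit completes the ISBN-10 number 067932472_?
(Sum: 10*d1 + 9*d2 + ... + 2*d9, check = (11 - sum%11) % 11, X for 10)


Weighted sum: 242
242 mod 11 = 0

Check digit: 0


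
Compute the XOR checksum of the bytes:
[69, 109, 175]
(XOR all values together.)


XOR chain: 69 ^ 109 ^ 175 = 135

135


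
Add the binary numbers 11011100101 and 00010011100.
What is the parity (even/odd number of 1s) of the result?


11011100101 = 1765
00010011100 = 156
Sum = 1921 = 11110000001
1s count = 5

odd parity (5 ones in 11110000001)


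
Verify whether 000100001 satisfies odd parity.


Number of 1s: 2

No, parity error (2 ones)


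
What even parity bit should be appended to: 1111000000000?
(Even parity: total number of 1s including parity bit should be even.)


Number of 1s in data: 4
Parity bit: 0

0


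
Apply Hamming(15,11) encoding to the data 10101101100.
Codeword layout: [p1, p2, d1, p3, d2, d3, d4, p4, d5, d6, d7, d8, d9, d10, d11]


Parity bits: p1=1, p2=1, p3=1, p4=0

111101001101100


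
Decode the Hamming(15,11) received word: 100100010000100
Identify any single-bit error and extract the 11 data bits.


Syndrome = 0: no error detected

Data: 00000000100 (no errors)


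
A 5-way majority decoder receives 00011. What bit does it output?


Ones: 2 out of 5
Threshold: 3

0 (2/5 voted 1)


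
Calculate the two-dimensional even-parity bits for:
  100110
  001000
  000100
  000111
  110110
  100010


Row parities: 111100
Column parities: 111001

Row P: 111100, Col P: 111001, Corner: 0


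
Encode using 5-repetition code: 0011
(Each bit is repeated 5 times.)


Each bit -> 5 copies

00000000001111111111


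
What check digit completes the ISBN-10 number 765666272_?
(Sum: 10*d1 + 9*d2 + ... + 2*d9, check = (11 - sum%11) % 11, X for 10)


Weighted sum: 305
305 mod 11 = 8

Check digit: 3


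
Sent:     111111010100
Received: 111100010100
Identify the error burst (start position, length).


XOR: 000011000000

Burst at position 4, length 2


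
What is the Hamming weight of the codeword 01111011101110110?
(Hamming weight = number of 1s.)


Counting 1s in 01111011101110110

12


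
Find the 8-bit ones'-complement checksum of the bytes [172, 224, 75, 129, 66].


Sum = 666 mod 256 = 154
Complement = 101

101


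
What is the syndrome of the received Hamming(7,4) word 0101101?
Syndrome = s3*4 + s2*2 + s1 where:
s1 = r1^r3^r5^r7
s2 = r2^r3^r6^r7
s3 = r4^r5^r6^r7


s1=0, s2=0, s3=1

Syndrome = 4 (error at position 4)


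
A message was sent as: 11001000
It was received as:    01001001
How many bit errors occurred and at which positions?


XOR: 10000001

2 error(s) at position(s): 0, 7


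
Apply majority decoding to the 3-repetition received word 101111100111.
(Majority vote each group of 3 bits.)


Groups: 101, 111, 100, 111
Majority votes: 1101

1101


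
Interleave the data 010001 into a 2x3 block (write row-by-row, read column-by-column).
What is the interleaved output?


Matrix:
  010
  001
Read columns: 001001

001001


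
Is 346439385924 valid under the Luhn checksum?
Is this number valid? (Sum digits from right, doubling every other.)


Luhn sum = 64
64 mod 10 = 4

Invalid (Luhn sum mod 10 = 4)


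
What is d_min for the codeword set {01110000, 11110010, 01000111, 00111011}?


Comparing all pairs, minimum distance: 2
Can detect 1 errors, correct 0 errors

2


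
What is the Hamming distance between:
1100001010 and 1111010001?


XOR: 0011011011
Count of 1s: 6

6


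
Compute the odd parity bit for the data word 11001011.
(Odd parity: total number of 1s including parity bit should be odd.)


Number of 1s in data: 5
Parity bit: 0

0
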